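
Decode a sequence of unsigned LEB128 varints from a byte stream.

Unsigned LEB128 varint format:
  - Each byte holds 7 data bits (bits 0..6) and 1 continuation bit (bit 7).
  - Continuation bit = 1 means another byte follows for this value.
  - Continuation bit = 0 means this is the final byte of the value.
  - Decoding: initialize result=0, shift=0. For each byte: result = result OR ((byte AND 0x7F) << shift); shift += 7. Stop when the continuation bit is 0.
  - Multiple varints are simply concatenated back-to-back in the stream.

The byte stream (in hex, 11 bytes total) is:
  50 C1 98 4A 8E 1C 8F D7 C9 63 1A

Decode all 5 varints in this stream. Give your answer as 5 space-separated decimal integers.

Answer: 80 1215553 3598 208825231 26

Derivation:
  byte[0]=0x50 cont=0 payload=0x50=80: acc |= 80<<0 -> acc=80 shift=7 [end]
Varint 1: bytes[0:1] = 50 -> value 80 (1 byte(s))
  byte[1]=0xC1 cont=1 payload=0x41=65: acc |= 65<<0 -> acc=65 shift=7
  byte[2]=0x98 cont=1 payload=0x18=24: acc |= 24<<7 -> acc=3137 shift=14
  byte[3]=0x4A cont=0 payload=0x4A=74: acc |= 74<<14 -> acc=1215553 shift=21 [end]
Varint 2: bytes[1:4] = C1 98 4A -> value 1215553 (3 byte(s))
  byte[4]=0x8E cont=1 payload=0x0E=14: acc |= 14<<0 -> acc=14 shift=7
  byte[5]=0x1C cont=0 payload=0x1C=28: acc |= 28<<7 -> acc=3598 shift=14 [end]
Varint 3: bytes[4:6] = 8E 1C -> value 3598 (2 byte(s))
  byte[6]=0x8F cont=1 payload=0x0F=15: acc |= 15<<0 -> acc=15 shift=7
  byte[7]=0xD7 cont=1 payload=0x57=87: acc |= 87<<7 -> acc=11151 shift=14
  byte[8]=0xC9 cont=1 payload=0x49=73: acc |= 73<<14 -> acc=1207183 shift=21
  byte[9]=0x63 cont=0 payload=0x63=99: acc |= 99<<21 -> acc=208825231 shift=28 [end]
Varint 4: bytes[6:10] = 8F D7 C9 63 -> value 208825231 (4 byte(s))
  byte[10]=0x1A cont=0 payload=0x1A=26: acc |= 26<<0 -> acc=26 shift=7 [end]
Varint 5: bytes[10:11] = 1A -> value 26 (1 byte(s))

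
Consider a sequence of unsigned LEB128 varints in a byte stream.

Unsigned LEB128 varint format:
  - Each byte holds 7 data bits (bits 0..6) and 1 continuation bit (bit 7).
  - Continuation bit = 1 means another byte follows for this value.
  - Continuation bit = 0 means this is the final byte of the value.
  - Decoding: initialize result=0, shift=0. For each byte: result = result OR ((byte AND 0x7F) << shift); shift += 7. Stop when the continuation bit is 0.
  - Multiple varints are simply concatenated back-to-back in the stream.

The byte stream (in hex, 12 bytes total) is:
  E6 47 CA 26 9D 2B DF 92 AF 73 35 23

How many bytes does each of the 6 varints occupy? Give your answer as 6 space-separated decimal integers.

Answer: 2 2 2 4 1 1

Derivation:
  byte[0]=0xE6 cont=1 payload=0x66=102: acc |= 102<<0 -> acc=102 shift=7
  byte[1]=0x47 cont=0 payload=0x47=71: acc |= 71<<7 -> acc=9190 shift=14 [end]
Varint 1: bytes[0:2] = E6 47 -> value 9190 (2 byte(s))
  byte[2]=0xCA cont=1 payload=0x4A=74: acc |= 74<<0 -> acc=74 shift=7
  byte[3]=0x26 cont=0 payload=0x26=38: acc |= 38<<7 -> acc=4938 shift=14 [end]
Varint 2: bytes[2:4] = CA 26 -> value 4938 (2 byte(s))
  byte[4]=0x9D cont=1 payload=0x1D=29: acc |= 29<<0 -> acc=29 shift=7
  byte[5]=0x2B cont=0 payload=0x2B=43: acc |= 43<<7 -> acc=5533 shift=14 [end]
Varint 3: bytes[4:6] = 9D 2B -> value 5533 (2 byte(s))
  byte[6]=0xDF cont=1 payload=0x5F=95: acc |= 95<<0 -> acc=95 shift=7
  byte[7]=0x92 cont=1 payload=0x12=18: acc |= 18<<7 -> acc=2399 shift=14
  byte[8]=0xAF cont=1 payload=0x2F=47: acc |= 47<<14 -> acc=772447 shift=21
  byte[9]=0x73 cont=0 payload=0x73=115: acc |= 115<<21 -> acc=241944927 shift=28 [end]
Varint 4: bytes[6:10] = DF 92 AF 73 -> value 241944927 (4 byte(s))
  byte[10]=0x35 cont=0 payload=0x35=53: acc |= 53<<0 -> acc=53 shift=7 [end]
Varint 5: bytes[10:11] = 35 -> value 53 (1 byte(s))
  byte[11]=0x23 cont=0 payload=0x23=35: acc |= 35<<0 -> acc=35 shift=7 [end]
Varint 6: bytes[11:12] = 23 -> value 35 (1 byte(s))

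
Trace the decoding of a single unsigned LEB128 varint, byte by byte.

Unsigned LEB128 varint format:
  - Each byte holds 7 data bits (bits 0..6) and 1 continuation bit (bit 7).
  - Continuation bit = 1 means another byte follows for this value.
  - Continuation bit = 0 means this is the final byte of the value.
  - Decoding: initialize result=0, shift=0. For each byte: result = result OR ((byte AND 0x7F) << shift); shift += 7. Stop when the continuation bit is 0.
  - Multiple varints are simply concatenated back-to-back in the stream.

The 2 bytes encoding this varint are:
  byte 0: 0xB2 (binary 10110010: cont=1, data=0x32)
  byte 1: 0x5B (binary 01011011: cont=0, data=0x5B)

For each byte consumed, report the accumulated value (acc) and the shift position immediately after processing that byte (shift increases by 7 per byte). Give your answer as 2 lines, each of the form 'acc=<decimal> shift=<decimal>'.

Answer: acc=50 shift=7
acc=11698 shift=14

Derivation:
byte 0=0xB2: payload=0x32=50, contrib = 50<<0 = 50; acc -> 50, shift -> 7
byte 1=0x5B: payload=0x5B=91, contrib = 91<<7 = 11648; acc -> 11698, shift -> 14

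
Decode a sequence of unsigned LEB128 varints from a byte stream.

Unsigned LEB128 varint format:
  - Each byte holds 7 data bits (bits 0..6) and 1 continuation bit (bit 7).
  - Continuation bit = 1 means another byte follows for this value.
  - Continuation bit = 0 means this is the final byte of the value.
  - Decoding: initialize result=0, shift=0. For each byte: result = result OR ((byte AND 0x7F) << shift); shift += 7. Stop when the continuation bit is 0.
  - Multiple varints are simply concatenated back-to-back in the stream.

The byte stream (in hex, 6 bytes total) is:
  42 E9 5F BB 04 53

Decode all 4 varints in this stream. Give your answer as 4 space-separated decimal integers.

Answer: 66 12265 571 83

Derivation:
  byte[0]=0x42 cont=0 payload=0x42=66: acc |= 66<<0 -> acc=66 shift=7 [end]
Varint 1: bytes[0:1] = 42 -> value 66 (1 byte(s))
  byte[1]=0xE9 cont=1 payload=0x69=105: acc |= 105<<0 -> acc=105 shift=7
  byte[2]=0x5F cont=0 payload=0x5F=95: acc |= 95<<7 -> acc=12265 shift=14 [end]
Varint 2: bytes[1:3] = E9 5F -> value 12265 (2 byte(s))
  byte[3]=0xBB cont=1 payload=0x3B=59: acc |= 59<<0 -> acc=59 shift=7
  byte[4]=0x04 cont=0 payload=0x04=4: acc |= 4<<7 -> acc=571 shift=14 [end]
Varint 3: bytes[3:5] = BB 04 -> value 571 (2 byte(s))
  byte[5]=0x53 cont=0 payload=0x53=83: acc |= 83<<0 -> acc=83 shift=7 [end]
Varint 4: bytes[5:6] = 53 -> value 83 (1 byte(s))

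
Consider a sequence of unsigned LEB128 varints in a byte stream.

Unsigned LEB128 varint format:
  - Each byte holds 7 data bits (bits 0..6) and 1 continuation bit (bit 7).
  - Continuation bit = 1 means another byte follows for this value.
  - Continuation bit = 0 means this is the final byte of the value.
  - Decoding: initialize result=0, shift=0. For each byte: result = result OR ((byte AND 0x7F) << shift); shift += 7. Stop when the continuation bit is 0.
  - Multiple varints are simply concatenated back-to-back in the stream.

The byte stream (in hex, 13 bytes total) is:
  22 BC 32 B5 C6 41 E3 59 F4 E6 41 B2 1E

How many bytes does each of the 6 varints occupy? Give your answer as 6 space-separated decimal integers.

Answer: 1 2 3 2 3 2

Derivation:
  byte[0]=0x22 cont=0 payload=0x22=34: acc |= 34<<0 -> acc=34 shift=7 [end]
Varint 1: bytes[0:1] = 22 -> value 34 (1 byte(s))
  byte[1]=0xBC cont=1 payload=0x3C=60: acc |= 60<<0 -> acc=60 shift=7
  byte[2]=0x32 cont=0 payload=0x32=50: acc |= 50<<7 -> acc=6460 shift=14 [end]
Varint 2: bytes[1:3] = BC 32 -> value 6460 (2 byte(s))
  byte[3]=0xB5 cont=1 payload=0x35=53: acc |= 53<<0 -> acc=53 shift=7
  byte[4]=0xC6 cont=1 payload=0x46=70: acc |= 70<<7 -> acc=9013 shift=14
  byte[5]=0x41 cont=0 payload=0x41=65: acc |= 65<<14 -> acc=1073973 shift=21 [end]
Varint 3: bytes[3:6] = B5 C6 41 -> value 1073973 (3 byte(s))
  byte[6]=0xE3 cont=1 payload=0x63=99: acc |= 99<<0 -> acc=99 shift=7
  byte[7]=0x59 cont=0 payload=0x59=89: acc |= 89<<7 -> acc=11491 shift=14 [end]
Varint 4: bytes[6:8] = E3 59 -> value 11491 (2 byte(s))
  byte[8]=0xF4 cont=1 payload=0x74=116: acc |= 116<<0 -> acc=116 shift=7
  byte[9]=0xE6 cont=1 payload=0x66=102: acc |= 102<<7 -> acc=13172 shift=14
  byte[10]=0x41 cont=0 payload=0x41=65: acc |= 65<<14 -> acc=1078132 shift=21 [end]
Varint 5: bytes[8:11] = F4 E6 41 -> value 1078132 (3 byte(s))
  byte[11]=0xB2 cont=1 payload=0x32=50: acc |= 50<<0 -> acc=50 shift=7
  byte[12]=0x1E cont=0 payload=0x1E=30: acc |= 30<<7 -> acc=3890 shift=14 [end]
Varint 6: bytes[11:13] = B2 1E -> value 3890 (2 byte(s))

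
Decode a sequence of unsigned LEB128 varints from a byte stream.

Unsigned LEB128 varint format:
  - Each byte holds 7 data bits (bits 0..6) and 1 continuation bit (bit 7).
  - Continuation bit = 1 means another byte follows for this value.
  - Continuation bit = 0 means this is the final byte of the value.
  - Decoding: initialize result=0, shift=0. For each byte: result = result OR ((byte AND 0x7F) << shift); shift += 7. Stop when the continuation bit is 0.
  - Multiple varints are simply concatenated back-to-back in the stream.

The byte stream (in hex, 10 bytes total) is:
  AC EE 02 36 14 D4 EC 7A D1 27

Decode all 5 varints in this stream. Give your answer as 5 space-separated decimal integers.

Answer: 46892 54 20 2012756 5073

Derivation:
  byte[0]=0xAC cont=1 payload=0x2C=44: acc |= 44<<0 -> acc=44 shift=7
  byte[1]=0xEE cont=1 payload=0x6E=110: acc |= 110<<7 -> acc=14124 shift=14
  byte[2]=0x02 cont=0 payload=0x02=2: acc |= 2<<14 -> acc=46892 shift=21 [end]
Varint 1: bytes[0:3] = AC EE 02 -> value 46892 (3 byte(s))
  byte[3]=0x36 cont=0 payload=0x36=54: acc |= 54<<0 -> acc=54 shift=7 [end]
Varint 2: bytes[3:4] = 36 -> value 54 (1 byte(s))
  byte[4]=0x14 cont=0 payload=0x14=20: acc |= 20<<0 -> acc=20 shift=7 [end]
Varint 3: bytes[4:5] = 14 -> value 20 (1 byte(s))
  byte[5]=0xD4 cont=1 payload=0x54=84: acc |= 84<<0 -> acc=84 shift=7
  byte[6]=0xEC cont=1 payload=0x6C=108: acc |= 108<<7 -> acc=13908 shift=14
  byte[7]=0x7A cont=0 payload=0x7A=122: acc |= 122<<14 -> acc=2012756 shift=21 [end]
Varint 4: bytes[5:8] = D4 EC 7A -> value 2012756 (3 byte(s))
  byte[8]=0xD1 cont=1 payload=0x51=81: acc |= 81<<0 -> acc=81 shift=7
  byte[9]=0x27 cont=0 payload=0x27=39: acc |= 39<<7 -> acc=5073 shift=14 [end]
Varint 5: bytes[8:10] = D1 27 -> value 5073 (2 byte(s))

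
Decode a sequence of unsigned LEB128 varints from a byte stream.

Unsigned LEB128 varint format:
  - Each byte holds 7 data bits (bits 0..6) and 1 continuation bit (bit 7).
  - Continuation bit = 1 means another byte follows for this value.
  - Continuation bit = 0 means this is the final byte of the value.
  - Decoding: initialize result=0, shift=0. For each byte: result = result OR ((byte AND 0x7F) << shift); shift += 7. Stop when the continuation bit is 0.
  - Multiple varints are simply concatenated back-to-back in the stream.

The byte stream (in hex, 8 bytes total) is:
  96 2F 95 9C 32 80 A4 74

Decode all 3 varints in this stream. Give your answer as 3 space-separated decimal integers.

  byte[0]=0x96 cont=1 payload=0x16=22: acc |= 22<<0 -> acc=22 shift=7
  byte[1]=0x2F cont=0 payload=0x2F=47: acc |= 47<<7 -> acc=6038 shift=14 [end]
Varint 1: bytes[0:2] = 96 2F -> value 6038 (2 byte(s))
  byte[2]=0x95 cont=1 payload=0x15=21: acc |= 21<<0 -> acc=21 shift=7
  byte[3]=0x9C cont=1 payload=0x1C=28: acc |= 28<<7 -> acc=3605 shift=14
  byte[4]=0x32 cont=0 payload=0x32=50: acc |= 50<<14 -> acc=822805 shift=21 [end]
Varint 2: bytes[2:5] = 95 9C 32 -> value 822805 (3 byte(s))
  byte[5]=0x80 cont=1 payload=0x00=0: acc |= 0<<0 -> acc=0 shift=7
  byte[6]=0xA4 cont=1 payload=0x24=36: acc |= 36<<7 -> acc=4608 shift=14
  byte[7]=0x74 cont=0 payload=0x74=116: acc |= 116<<14 -> acc=1905152 shift=21 [end]
Varint 3: bytes[5:8] = 80 A4 74 -> value 1905152 (3 byte(s))

Answer: 6038 822805 1905152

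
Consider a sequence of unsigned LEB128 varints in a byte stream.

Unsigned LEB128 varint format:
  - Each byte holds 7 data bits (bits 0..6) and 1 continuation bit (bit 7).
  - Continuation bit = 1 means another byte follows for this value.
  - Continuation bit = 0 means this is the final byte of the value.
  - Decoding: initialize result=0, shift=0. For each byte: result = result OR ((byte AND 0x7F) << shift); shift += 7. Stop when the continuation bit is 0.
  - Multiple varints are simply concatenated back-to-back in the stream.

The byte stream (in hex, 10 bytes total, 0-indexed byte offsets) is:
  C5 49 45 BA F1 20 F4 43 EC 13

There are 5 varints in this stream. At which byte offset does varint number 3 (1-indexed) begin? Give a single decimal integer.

  byte[0]=0xC5 cont=1 payload=0x45=69: acc |= 69<<0 -> acc=69 shift=7
  byte[1]=0x49 cont=0 payload=0x49=73: acc |= 73<<7 -> acc=9413 shift=14 [end]
Varint 1: bytes[0:2] = C5 49 -> value 9413 (2 byte(s))
  byte[2]=0x45 cont=0 payload=0x45=69: acc |= 69<<0 -> acc=69 shift=7 [end]
Varint 2: bytes[2:3] = 45 -> value 69 (1 byte(s))
  byte[3]=0xBA cont=1 payload=0x3A=58: acc |= 58<<0 -> acc=58 shift=7
  byte[4]=0xF1 cont=1 payload=0x71=113: acc |= 113<<7 -> acc=14522 shift=14
  byte[5]=0x20 cont=0 payload=0x20=32: acc |= 32<<14 -> acc=538810 shift=21 [end]
Varint 3: bytes[3:6] = BA F1 20 -> value 538810 (3 byte(s))
  byte[6]=0xF4 cont=1 payload=0x74=116: acc |= 116<<0 -> acc=116 shift=7
  byte[7]=0x43 cont=0 payload=0x43=67: acc |= 67<<7 -> acc=8692 shift=14 [end]
Varint 4: bytes[6:8] = F4 43 -> value 8692 (2 byte(s))
  byte[8]=0xEC cont=1 payload=0x6C=108: acc |= 108<<0 -> acc=108 shift=7
  byte[9]=0x13 cont=0 payload=0x13=19: acc |= 19<<7 -> acc=2540 shift=14 [end]
Varint 5: bytes[8:10] = EC 13 -> value 2540 (2 byte(s))

Answer: 3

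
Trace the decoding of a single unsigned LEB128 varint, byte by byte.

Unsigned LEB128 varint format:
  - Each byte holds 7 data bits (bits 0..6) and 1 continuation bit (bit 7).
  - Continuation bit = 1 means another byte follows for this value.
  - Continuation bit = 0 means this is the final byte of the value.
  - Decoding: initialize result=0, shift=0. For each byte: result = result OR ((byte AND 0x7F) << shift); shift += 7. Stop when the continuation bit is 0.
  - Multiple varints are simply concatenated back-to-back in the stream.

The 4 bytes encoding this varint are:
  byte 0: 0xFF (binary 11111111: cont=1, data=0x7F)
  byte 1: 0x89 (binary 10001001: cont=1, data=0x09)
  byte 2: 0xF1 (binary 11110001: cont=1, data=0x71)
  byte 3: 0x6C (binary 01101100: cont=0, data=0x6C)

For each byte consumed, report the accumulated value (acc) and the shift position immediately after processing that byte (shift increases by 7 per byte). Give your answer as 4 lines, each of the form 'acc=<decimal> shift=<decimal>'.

Answer: acc=127 shift=7
acc=1279 shift=14
acc=1852671 shift=21
acc=228345087 shift=28

Derivation:
byte 0=0xFF: payload=0x7F=127, contrib = 127<<0 = 127; acc -> 127, shift -> 7
byte 1=0x89: payload=0x09=9, contrib = 9<<7 = 1152; acc -> 1279, shift -> 14
byte 2=0xF1: payload=0x71=113, contrib = 113<<14 = 1851392; acc -> 1852671, shift -> 21
byte 3=0x6C: payload=0x6C=108, contrib = 108<<21 = 226492416; acc -> 228345087, shift -> 28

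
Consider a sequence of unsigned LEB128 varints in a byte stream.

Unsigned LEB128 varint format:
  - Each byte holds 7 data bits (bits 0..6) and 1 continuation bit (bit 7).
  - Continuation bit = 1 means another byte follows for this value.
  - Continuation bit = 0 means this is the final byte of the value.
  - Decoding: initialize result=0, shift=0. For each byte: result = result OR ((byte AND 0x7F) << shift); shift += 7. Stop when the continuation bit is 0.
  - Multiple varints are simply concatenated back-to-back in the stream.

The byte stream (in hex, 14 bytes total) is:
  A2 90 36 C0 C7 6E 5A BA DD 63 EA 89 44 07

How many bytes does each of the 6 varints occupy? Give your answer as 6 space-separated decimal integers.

  byte[0]=0xA2 cont=1 payload=0x22=34: acc |= 34<<0 -> acc=34 shift=7
  byte[1]=0x90 cont=1 payload=0x10=16: acc |= 16<<7 -> acc=2082 shift=14
  byte[2]=0x36 cont=0 payload=0x36=54: acc |= 54<<14 -> acc=886818 shift=21 [end]
Varint 1: bytes[0:3] = A2 90 36 -> value 886818 (3 byte(s))
  byte[3]=0xC0 cont=1 payload=0x40=64: acc |= 64<<0 -> acc=64 shift=7
  byte[4]=0xC7 cont=1 payload=0x47=71: acc |= 71<<7 -> acc=9152 shift=14
  byte[5]=0x6E cont=0 payload=0x6E=110: acc |= 110<<14 -> acc=1811392 shift=21 [end]
Varint 2: bytes[3:6] = C0 C7 6E -> value 1811392 (3 byte(s))
  byte[6]=0x5A cont=0 payload=0x5A=90: acc |= 90<<0 -> acc=90 shift=7 [end]
Varint 3: bytes[6:7] = 5A -> value 90 (1 byte(s))
  byte[7]=0xBA cont=1 payload=0x3A=58: acc |= 58<<0 -> acc=58 shift=7
  byte[8]=0xDD cont=1 payload=0x5D=93: acc |= 93<<7 -> acc=11962 shift=14
  byte[9]=0x63 cont=0 payload=0x63=99: acc |= 99<<14 -> acc=1633978 shift=21 [end]
Varint 4: bytes[7:10] = BA DD 63 -> value 1633978 (3 byte(s))
  byte[10]=0xEA cont=1 payload=0x6A=106: acc |= 106<<0 -> acc=106 shift=7
  byte[11]=0x89 cont=1 payload=0x09=9: acc |= 9<<7 -> acc=1258 shift=14
  byte[12]=0x44 cont=0 payload=0x44=68: acc |= 68<<14 -> acc=1115370 shift=21 [end]
Varint 5: bytes[10:13] = EA 89 44 -> value 1115370 (3 byte(s))
  byte[13]=0x07 cont=0 payload=0x07=7: acc |= 7<<0 -> acc=7 shift=7 [end]
Varint 6: bytes[13:14] = 07 -> value 7 (1 byte(s))

Answer: 3 3 1 3 3 1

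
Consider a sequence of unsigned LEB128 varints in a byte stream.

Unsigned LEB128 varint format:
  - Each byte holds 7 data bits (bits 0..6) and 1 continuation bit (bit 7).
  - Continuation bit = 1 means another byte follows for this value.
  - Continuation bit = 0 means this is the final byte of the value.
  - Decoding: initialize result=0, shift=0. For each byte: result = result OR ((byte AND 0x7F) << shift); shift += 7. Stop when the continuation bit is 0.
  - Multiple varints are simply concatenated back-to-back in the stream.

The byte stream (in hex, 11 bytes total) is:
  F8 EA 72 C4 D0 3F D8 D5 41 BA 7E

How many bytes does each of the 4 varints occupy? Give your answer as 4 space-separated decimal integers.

Answer: 3 3 3 2

Derivation:
  byte[0]=0xF8 cont=1 payload=0x78=120: acc |= 120<<0 -> acc=120 shift=7
  byte[1]=0xEA cont=1 payload=0x6A=106: acc |= 106<<7 -> acc=13688 shift=14
  byte[2]=0x72 cont=0 payload=0x72=114: acc |= 114<<14 -> acc=1881464 shift=21 [end]
Varint 1: bytes[0:3] = F8 EA 72 -> value 1881464 (3 byte(s))
  byte[3]=0xC4 cont=1 payload=0x44=68: acc |= 68<<0 -> acc=68 shift=7
  byte[4]=0xD0 cont=1 payload=0x50=80: acc |= 80<<7 -> acc=10308 shift=14
  byte[5]=0x3F cont=0 payload=0x3F=63: acc |= 63<<14 -> acc=1042500 shift=21 [end]
Varint 2: bytes[3:6] = C4 D0 3F -> value 1042500 (3 byte(s))
  byte[6]=0xD8 cont=1 payload=0x58=88: acc |= 88<<0 -> acc=88 shift=7
  byte[7]=0xD5 cont=1 payload=0x55=85: acc |= 85<<7 -> acc=10968 shift=14
  byte[8]=0x41 cont=0 payload=0x41=65: acc |= 65<<14 -> acc=1075928 shift=21 [end]
Varint 3: bytes[6:9] = D8 D5 41 -> value 1075928 (3 byte(s))
  byte[9]=0xBA cont=1 payload=0x3A=58: acc |= 58<<0 -> acc=58 shift=7
  byte[10]=0x7E cont=0 payload=0x7E=126: acc |= 126<<7 -> acc=16186 shift=14 [end]
Varint 4: bytes[9:11] = BA 7E -> value 16186 (2 byte(s))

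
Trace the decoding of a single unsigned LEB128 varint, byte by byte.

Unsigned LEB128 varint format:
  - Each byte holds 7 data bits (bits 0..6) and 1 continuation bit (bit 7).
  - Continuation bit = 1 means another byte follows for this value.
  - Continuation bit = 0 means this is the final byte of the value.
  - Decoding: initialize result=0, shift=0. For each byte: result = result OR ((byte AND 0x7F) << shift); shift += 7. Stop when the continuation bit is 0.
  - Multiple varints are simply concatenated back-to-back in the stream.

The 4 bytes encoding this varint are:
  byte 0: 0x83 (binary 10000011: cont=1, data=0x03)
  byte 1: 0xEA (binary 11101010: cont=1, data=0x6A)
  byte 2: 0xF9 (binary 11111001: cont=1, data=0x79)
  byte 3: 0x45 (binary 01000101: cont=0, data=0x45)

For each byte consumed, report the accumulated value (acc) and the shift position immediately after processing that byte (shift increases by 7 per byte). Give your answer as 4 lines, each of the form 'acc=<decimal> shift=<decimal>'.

byte 0=0x83: payload=0x03=3, contrib = 3<<0 = 3; acc -> 3, shift -> 7
byte 1=0xEA: payload=0x6A=106, contrib = 106<<7 = 13568; acc -> 13571, shift -> 14
byte 2=0xF9: payload=0x79=121, contrib = 121<<14 = 1982464; acc -> 1996035, shift -> 21
byte 3=0x45: payload=0x45=69, contrib = 69<<21 = 144703488; acc -> 146699523, shift -> 28

Answer: acc=3 shift=7
acc=13571 shift=14
acc=1996035 shift=21
acc=146699523 shift=28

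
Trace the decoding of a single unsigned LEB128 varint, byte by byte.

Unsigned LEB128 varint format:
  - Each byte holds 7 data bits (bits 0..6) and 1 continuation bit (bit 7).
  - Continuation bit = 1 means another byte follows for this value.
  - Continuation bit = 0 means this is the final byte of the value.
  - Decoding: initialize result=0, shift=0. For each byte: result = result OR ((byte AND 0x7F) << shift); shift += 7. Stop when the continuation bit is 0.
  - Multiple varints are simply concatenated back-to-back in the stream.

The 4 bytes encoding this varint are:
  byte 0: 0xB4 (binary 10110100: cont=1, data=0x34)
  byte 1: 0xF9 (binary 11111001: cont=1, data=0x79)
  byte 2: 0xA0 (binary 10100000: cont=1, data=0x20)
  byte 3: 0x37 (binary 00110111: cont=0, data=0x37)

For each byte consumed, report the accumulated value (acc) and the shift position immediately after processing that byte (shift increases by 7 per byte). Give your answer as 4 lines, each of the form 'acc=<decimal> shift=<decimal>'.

Answer: acc=52 shift=7
acc=15540 shift=14
acc=539828 shift=21
acc=115883188 shift=28

Derivation:
byte 0=0xB4: payload=0x34=52, contrib = 52<<0 = 52; acc -> 52, shift -> 7
byte 1=0xF9: payload=0x79=121, contrib = 121<<7 = 15488; acc -> 15540, shift -> 14
byte 2=0xA0: payload=0x20=32, contrib = 32<<14 = 524288; acc -> 539828, shift -> 21
byte 3=0x37: payload=0x37=55, contrib = 55<<21 = 115343360; acc -> 115883188, shift -> 28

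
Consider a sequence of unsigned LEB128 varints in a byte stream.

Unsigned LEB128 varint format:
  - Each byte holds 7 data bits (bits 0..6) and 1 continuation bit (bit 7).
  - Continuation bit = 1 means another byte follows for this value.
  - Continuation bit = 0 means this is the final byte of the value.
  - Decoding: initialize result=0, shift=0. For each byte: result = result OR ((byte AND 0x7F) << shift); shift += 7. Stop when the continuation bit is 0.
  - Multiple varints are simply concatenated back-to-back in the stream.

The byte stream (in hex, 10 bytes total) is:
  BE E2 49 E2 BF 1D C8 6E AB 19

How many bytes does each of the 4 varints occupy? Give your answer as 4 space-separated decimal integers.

  byte[0]=0xBE cont=1 payload=0x3E=62: acc |= 62<<0 -> acc=62 shift=7
  byte[1]=0xE2 cont=1 payload=0x62=98: acc |= 98<<7 -> acc=12606 shift=14
  byte[2]=0x49 cont=0 payload=0x49=73: acc |= 73<<14 -> acc=1208638 shift=21 [end]
Varint 1: bytes[0:3] = BE E2 49 -> value 1208638 (3 byte(s))
  byte[3]=0xE2 cont=1 payload=0x62=98: acc |= 98<<0 -> acc=98 shift=7
  byte[4]=0xBF cont=1 payload=0x3F=63: acc |= 63<<7 -> acc=8162 shift=14
  byte[5]=0x1D cont=0 payload=0x1D=29: acc |= 29<<14 -> acc=483298 shift=21 [end]
Varint 2: bytes[3:6] = E2 BF 1D -> value 483298 (3 byte(s))
  byte[6]=0xC8 cont=1 payload=0x48=72: acc |= 72<<0 -> acc=72 shift=7
  byte[7]=0x6E cont=0 payload=0x6E=110: acc |= 110<<7 -> acc=14152 shift=14 [end]
Varint 3: bytes[6:8] = C8 6E -> value 14152 (2 byte(s))
  byte[8]=0xAB cont=1 payload=0x2B=43: acc |= 43<<0 -> acc=43 shift=7
  byte[9]=0x19 cont=0 payload=0x19=25: acc |= 25<<7 -> acc=3243 shift=14 [end]
Varint 4: bytes[8:10] = AB 19 -> value 3243 (2 byte(s))

Answer: 3 3 2 2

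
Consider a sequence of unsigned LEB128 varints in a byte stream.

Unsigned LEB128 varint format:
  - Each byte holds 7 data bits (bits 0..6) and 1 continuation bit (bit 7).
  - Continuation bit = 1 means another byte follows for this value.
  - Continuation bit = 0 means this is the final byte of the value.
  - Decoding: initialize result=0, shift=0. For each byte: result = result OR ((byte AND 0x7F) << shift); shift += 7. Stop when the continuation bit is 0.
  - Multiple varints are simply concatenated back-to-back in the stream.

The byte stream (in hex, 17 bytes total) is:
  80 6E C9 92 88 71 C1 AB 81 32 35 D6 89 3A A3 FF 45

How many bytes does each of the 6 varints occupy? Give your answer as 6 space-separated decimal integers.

  byte[0]=0x80 cont=1 payload=0x00=0: acc |= 0<<0 -> acc=0 shift=7
  byte[1]=0x6E cont=0 payload=0x6E=110: acc |= 110<<7 -> acc=14080 shift=14 [end]
Varint 1: bytes[0:2] = 80 6E -> value 14080 (2 byte(s))
  byte[2]=0xC9 cont=1 payload=0x49=73: acc |= 73<<0 -> acc=73 shift=7
  byte[3]=0x92 cont=1 payload=0x12=18: acc |= 18<<7 -> acc=2377 shift=14
  byte[4]=0x88 cont=1 payload=0x08=8: acc |= 8<<14 -> acc=133449 shift=21
  byte[5]=0x71 cont=0 payload=0x71=113: acc |= 113<<21 -> acc=237111625 shift=28 [end]
Varint 2: bytes[2:6] = C9 92 88 71 -> value 237111625 (4 byte(s))
  byte[6]=0xC1 cont=1 payload=0x41=65: acc |= 65<<0 -> acc=65 shift=7
  byte[7]=0xAB cont=1 payload=0x2B=43: acc |= 43<<7 -> acc=5569 shift=14
  byte[8]=0x81 cont=1 payload=0x01=1: acc |= 1<<14 -> acc=21953 shift=21
  byte[9]=0x32 cont=0 payload=0x32=50: acc |= 50<<21 -> acc=104879553 shift=28 [end]
Varint 3: bytes[6:10] = C1 AB 81 32 -> value 104879553 (4 byte(s))
  byte[10]=0x35 cont=0 payload=0x35=53: acc |= 53<<0 -> acc=53 shift=7 [end]
Varint 4: bytes[10:11] = 35 -> value 53 (1 byte(s))
  byte[11]=0xD6 cont=1 payload=0x56=86: acc |= 86<<0 -> acc=86 shift=7
  byte[12]=0x89 cont=1 payload=0x09=9: acc |= 9<<7 -> acc=1238 shift=14
  byte[13]=0x3A cont=0 payload=0x3A=58: acc |= 58<<14 -> acc=951510 shift=21 [end]
Varint 5: bytes[11:14] = D6 89 3A -> value 951510 (3 byte(s))
  byte[14]=0xA3 cont=1 payload=0x23=35: acc |= 35<<0 -> acc=35 shift=7
  byte[15]=0xFF cont=1 payload=0x7F=127: acc |= 127<<7 -> acc=16291 shift=14
  byte[16]=0x45 cont=0 payload=0x45=69: acc |= 69<<14 -> acc=1146787 shift=21 [end]
Varint 6: bytes[14:17] = A3 FF 45 -> value 1146787 (3 byte(s))

Answer: 2 4 4 1 3 3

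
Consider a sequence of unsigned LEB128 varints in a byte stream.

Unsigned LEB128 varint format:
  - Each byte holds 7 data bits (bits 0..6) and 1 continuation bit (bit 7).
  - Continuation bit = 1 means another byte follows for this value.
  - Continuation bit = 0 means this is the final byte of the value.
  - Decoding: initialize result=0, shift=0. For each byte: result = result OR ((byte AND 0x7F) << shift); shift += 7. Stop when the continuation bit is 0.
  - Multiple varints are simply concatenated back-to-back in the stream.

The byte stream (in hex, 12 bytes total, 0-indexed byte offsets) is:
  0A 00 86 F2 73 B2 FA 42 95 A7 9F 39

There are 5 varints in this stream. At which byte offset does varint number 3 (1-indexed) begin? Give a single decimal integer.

  byte[0]=0x0A cont=0 payload=0x0A=10: acc |= 10<<0 -> acc=10 shift=7 [end]
Varint 1: bytes[0:1] = 0A -> value 10 (1 byte(s))
  byte[1]=0x00 cont=0 payload=0x00=0: acc |= 0<<0 -> acc=0 shift=7 [end]
Varint 2: bytes[1:2] = 00 -> value 0 (1 byte(s))
  byte[2]=0x86 cont=1 payload=0x06=6: acc |= 6<<0 -> acc=6 shift=7
  byte[3]=0xF2 cont=1 payload=0x72=114: acc |= 114<<7 -> acc=14598 shift=14
  byte[4]=0x73 cont=0 payload=0x73=115: acc |= 115<<14 -> acc=1898758 shift=21 [end]
Varint 3: bytes[2:5] = 86 F2 73 -> value 1898758 (3 byte(s))
  byte[5]=0xB2 cont=1 payload=0x32=50: acc |= 50<<0 -> acc=50 shift=7
  byte[6]=0xFA cont=1 payload=0x7A=122: acc |= 122<<7 -> acc=15666 shift=14
  byte[7]=0x42 cont=0 payload=0x42=66: acc |= 66<<14 -> acc=1097010 shift=21 [end]
Varint 4: bytes[5:8] = B2 FA 42 -> value 1097010 (3 byte(s))
  byte[8]=0x95 cont=1 payload=0x15=21: acc |= 21<<0 -> acc=21 shift=7
  byte[9]=0xA7 cont=1 payload=0x27=39: acc |= 39<<7 -> acc=5013 shift=14
  byte[10]=0x9F cont=1 payload=0x1F=31: acc |= 31<<14 -> acc=512917 shift=21
  byte[11]=0x39 cont=0 payload=0x39=57: acc |= 57<<21 -> acc=120050581 shift=28 [end]
Varint 5: bytes[8:12] = 95 A7 9F 39 -> value 120050581 (4 byte(s))

Answer: 2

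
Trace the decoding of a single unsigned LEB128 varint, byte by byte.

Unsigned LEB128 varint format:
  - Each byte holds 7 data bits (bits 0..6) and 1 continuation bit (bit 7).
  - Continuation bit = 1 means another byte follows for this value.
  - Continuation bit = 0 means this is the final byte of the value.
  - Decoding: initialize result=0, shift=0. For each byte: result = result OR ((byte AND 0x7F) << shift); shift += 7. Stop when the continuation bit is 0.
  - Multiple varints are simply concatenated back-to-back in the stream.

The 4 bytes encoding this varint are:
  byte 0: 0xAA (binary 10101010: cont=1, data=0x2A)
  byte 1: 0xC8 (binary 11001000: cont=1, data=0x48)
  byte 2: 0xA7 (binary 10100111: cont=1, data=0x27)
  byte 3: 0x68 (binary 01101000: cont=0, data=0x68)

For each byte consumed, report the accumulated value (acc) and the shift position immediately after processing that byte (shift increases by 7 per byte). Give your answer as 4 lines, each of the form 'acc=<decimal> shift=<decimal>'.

Answer: acc=42 shift=7
acc=9258 shift=14
acc=648234 shift=21
acc=218752042 shift=28

Derivation:
byte 0=0xAA: payload=0x2A=42, contrib = 42<<0 = 42; acc -> 42, shift -> 7
byte 1=0xC8: payload=0x48=72, contrib = 72<<7 = 9216; acc -> 9258, shift -> 14
byte 2=0xA7: payload=0x27=39, contrib = 39<<14 = 638976; acc -> 648234, shift -> 21
byte 3=0x68: payload=0x68=104, contrib = 104<<21 = 218103808; acc -> 218752042, shift -> 28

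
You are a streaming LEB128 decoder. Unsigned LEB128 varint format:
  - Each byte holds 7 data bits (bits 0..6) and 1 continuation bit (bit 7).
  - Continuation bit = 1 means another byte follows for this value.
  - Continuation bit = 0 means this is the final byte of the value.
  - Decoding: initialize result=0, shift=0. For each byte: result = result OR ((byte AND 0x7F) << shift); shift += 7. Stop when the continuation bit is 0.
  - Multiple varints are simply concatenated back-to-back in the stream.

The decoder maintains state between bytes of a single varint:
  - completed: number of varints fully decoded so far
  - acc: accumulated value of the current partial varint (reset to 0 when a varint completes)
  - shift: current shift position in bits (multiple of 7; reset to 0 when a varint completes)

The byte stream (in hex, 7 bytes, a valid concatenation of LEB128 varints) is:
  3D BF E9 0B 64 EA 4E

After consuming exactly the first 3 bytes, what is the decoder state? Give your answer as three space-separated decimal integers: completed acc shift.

byte[0]=0x3D cont=0 payload=0x3D: varint #1 complete (value=61); reset -> completed=1 acc=0 shift=0
byte[1]=0xBF cont=1 payload=0x3F: acc |= 63<<0 -> completed=1 acc=63 shift=7
byte[2]=0xE9 cont=1 payload=0x69: acc |= 105<<7 -> completed=1 acc=13503 shift=14

Answer: 1 13503 14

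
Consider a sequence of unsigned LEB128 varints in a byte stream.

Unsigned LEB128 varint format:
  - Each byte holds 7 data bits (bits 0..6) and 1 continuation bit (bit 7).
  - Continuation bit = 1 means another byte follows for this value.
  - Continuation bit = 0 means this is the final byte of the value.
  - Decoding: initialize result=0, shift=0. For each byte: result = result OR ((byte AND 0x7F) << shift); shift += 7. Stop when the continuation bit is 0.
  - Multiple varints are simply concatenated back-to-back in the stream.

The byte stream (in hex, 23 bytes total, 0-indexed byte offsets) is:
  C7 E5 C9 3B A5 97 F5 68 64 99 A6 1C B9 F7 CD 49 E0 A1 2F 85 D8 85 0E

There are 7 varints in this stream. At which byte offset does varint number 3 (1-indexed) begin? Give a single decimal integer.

  byte[0]=0xC7 cont=1 payload=0x47=71: acc |= 71<<0 -> acc=71 shift=7
  byte[1]=0xE5 cont=1 payload=0x65=101: acc |= 101<<7 -> acc=12999 shift=14
  byte[2]=0xC9 cont=1 payload=0x49=73: acc |= 73<<14 -> acc=1209031 shift=21
  byte[3]=0x3B cont=0 payload=0x3B=59: acc |= 59<<21 -> acc=124940999 shift=28 [end]
Varint 1: bytes[0:4] = C7 E5 C9 3B -> value 124940999 (4 byte(s))
  byte[4]=0xA5 cont=1 payload=0x25=37: acc |= 37<<0 -> acc=37 shift=7
  byte[5]=0x97 cont=1 payload=0x17=23: acc |= 23<<7 -> acc=2981 shift=14
  byte[6]=0xF5 cont=1 payload=0x75=117: acc |= 117<<14 -> acc=1919909 shift=21
  byte[7]=0x68 cont=0 payload=0x68=104: acc |= 104<<21 -> acc=220023717 shift=28 [end]
Varint 2: bytes[4:8] = A5 97 F5 68 -> value 220023717 (4 byte(s))
  byte[8]=0x64 cont=0 payload=0x64=100: acc |= 100<<0 -> acc=100 shift=7 [end]
Varint 3: bytes[8:9] = 64 -> value 100 (1 byte(s))
  byte[9]=0x99 cont=1 payload=0x19=25: acc |= 25<<0 -> acc=25 shift=7
  byte[10]=0xA6 cont=1 payload=0x26=38: acc |= 38<<7 -> acc=4889 shift=14
  byte[11]=0x1C cont=0 payload=0x1C=28: acc |= 28<<14 -> acc=463641 shift=21 [end]
Varint 4: bytes[9:12] = 99 A6 1C -> value 463641 (3 byte(s))
  byte[12]=0xB9 cont=1 payload=0x39=57: acc |= 57<<0 -> acc=57 shift=7
  byte[13]=0xF7 cont=1 payload=0x77=119: acc |= 119<<7 -> acc=15289 shift=14
  byte[14]=0xCD cont=1 payload=0x4D=77: acc |= 77<<14 -> acc=1276857 shift=21
  byte[15]=0x49 cont=0 payload=0x49=73: acc |= 73<<21 -> acc=154368953 shift=28 [end]
Varint 5: bytes[12:16] = B9 F7 CD 49 -> value 154368953 (4 byte(s))
  byte[16]=0xE0 cont=1 payload=0x60=96: acc |= 96<<0 -> acc=96 shift=7
  byte[17]=0xA1 cont=1 payload=0x21=33: acc |= 33<<7 -> acc=4320 shift=14
  byte[18]=0x2F cont=0 payload=0x2F=47: acc |= 47<<14 -> acc=774368 shift=21 [end]
Varint 6: bytes[16:19] = E0 A1 2F -> value 774368 (3 byte(s))
  byte[19]=0x85 cont=1 payload=0x05=5: acc |= 5<<0 -> acc=5 shift=7
  byte[20]=0xD8 cont=1 payload=0x58=88: acc |= 88<<7 -> acc=11269 shift=14
  byte[21]=0x85 cont=1 payload=0x05=5: acc |= 5<<14 -> acc=93189 shift=21
  byte[22]=0x0E cont=0 payload=0x0E=14: acc |= 14<<21 -> acc=29453317 shift=28 [end]
Varint 7: bytes[19:23] = 85 D8 85 0E -> value 29453317 (4 byte(s))

Answer: 8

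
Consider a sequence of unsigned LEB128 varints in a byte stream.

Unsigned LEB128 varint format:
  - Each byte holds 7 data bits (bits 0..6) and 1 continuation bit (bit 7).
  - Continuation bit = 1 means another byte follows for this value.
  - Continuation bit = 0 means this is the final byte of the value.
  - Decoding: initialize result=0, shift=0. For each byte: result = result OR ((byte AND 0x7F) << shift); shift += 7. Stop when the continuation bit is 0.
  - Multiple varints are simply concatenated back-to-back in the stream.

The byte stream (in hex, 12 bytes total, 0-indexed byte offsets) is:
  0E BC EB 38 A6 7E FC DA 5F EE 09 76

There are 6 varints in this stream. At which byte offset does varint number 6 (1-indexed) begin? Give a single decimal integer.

  byte[0]=0x0E cont=0 payload=0x0E=14: acc |= 14<<0 -> acc=14 shift=7 [end]
Varint 1: bytes[0:1] = 0E -> value 14 (1 byte(s))
  byte[1]=0xBC cont=1 payload=0x3C=60: acc |= 60<<0 -> acc=60 shift=7
  byte[2]=0xEB cont=1 payload=0x6B=107: acc |= 107<<7 -> acc=13756 shift=14
  byte[3]=0x38 cont=0 payload=0x38=56: acc |= 56<<14 -> acc=931260 shift=21 [end]
Varint 2: bytes[1:4] = BC EB 38 -> value 931260 (3 byte(s))
  byte[4]=0xA6 cont=1 payload=0x26=38: acc |= 38<<0 -> acc=38 shift=7
  byte[5]=0x7E cont=0 payload=0x7E=126: acc |= 126<<7 -> acc=16166 shift=14 [end]
Varint 3: bytes[4:6] = A6 7E -> value 16166 (2 byte(s))
  byte[6]=0xFC cont=1 payload=0x7C=124: acc |= 124<<0 -> acc=124 shift=7
  byte[7]=0xDA cont=1 payload=0x5A=90: acc |= 90<<7 -> acc=11644 shift=14
  byte[8]=0x5F cont=0 payload=0x5F=95: acc |= 95<<14 -> acc=1568124 shift=21 [end]
Varint 4: bytes[6:9] = FC DA 5F -> value 1568124 (3 byte(s))
  byte[9]=0xEE cont=1 payload=0x6E=110: acc |= 110<<0 -> acc=110 shift=7
  byte[10]=0x09 cont=0 payload=0x09=9: acc |= 9<<7 -> acc=1262 shift=14 [end]
Varint 5: bytes[9:11] = EE 09 -> value 1262 (2 byte(s))
  byte[11]=0x76 cont=0 payload=0x76=118: acc |= 118<<0 -> acc=118 shift=7 [end]
Varint 6: bytes[11:12] = 76 -> value 118 (1 byte(s))

Answer: 11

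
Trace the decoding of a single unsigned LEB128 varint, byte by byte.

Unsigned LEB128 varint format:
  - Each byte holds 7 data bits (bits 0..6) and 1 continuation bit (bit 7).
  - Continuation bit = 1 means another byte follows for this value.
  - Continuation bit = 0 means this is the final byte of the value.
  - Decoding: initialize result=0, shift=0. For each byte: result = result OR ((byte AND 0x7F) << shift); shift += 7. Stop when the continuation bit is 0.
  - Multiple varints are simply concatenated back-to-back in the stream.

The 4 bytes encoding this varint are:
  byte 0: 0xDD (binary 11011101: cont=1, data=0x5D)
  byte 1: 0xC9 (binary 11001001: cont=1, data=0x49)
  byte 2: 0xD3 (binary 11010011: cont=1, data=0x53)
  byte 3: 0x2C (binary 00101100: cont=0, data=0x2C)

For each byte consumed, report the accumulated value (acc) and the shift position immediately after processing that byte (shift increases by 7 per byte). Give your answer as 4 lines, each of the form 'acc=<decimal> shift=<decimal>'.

byte 0=0xDD: payload=0x5D=93, contrib = 93<<0 = 93; acc -> 93, shift -> 7
byte 1=0xC9: payload=0x49=73, contrib = 73<<7 = 9344; acc -> 9437, shift -> 14
byte 2=0xD3: payload=0x53=83, contrib = 83<<14 = 1359872; acc -> 1369309, shift -> 21
byte 3=0x2C: payload=0x2C=44, contrib = 44<<21 = 92274688; acc -> 93643997, shift -> 28

Answer: acc=93 shift=7
acc=9437 shift=14
acc=1369309 shift=21
acc=93643997 shift=28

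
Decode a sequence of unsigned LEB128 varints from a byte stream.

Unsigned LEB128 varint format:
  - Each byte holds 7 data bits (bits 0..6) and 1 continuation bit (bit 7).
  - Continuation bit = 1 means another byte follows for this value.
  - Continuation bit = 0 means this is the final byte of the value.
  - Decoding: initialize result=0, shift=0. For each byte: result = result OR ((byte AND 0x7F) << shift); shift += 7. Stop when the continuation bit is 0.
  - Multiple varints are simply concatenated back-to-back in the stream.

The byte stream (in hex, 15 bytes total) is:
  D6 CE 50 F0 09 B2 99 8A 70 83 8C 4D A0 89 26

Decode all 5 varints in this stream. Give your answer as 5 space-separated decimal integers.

Answer: 1320790 1264 235048114 1263107 623776

Derivation:
  byte[0]=0xD6 cont=1 payload=0x56=86: acc |= 86<<0 -> acc=86 shift=7
  byte[1]=0xCE cont=1 payload=0x4E=78: acc |= 78<<7 -> acc=10070 shift=14
  byte[2]=0x50 cont=0 payload=0x50=80: acc |= 80<<14 -> acc=1320790 shift=21 [end]
Varint 1: bytes[0:3] = D6 CE 50 -> value 1320790 (3 byte(s))
  byte[3]=0xF0 cont=1 payload=0x70=112: acc |= 112<<0 -> acc=112 shift=7
  byte[4]=0x09 cont=0 payload=0x09=9: acc |= 9<<7 -> acc=1264 shift=14 [end]
Varint 2: bytes[3:5] = F0 09 -> value 1264 (2 byte(s))
  byte[5]=0xB2 cont=1 payload=0x32=50: acc |= 50<<0 -> acc=50 shift=7
  byte[6]=0x99 cont=1 payload=0x19=25: acc |= 25<<7 -> acc=3250 shift=14
  byte[7]=0x8A cont=1 payload=0x0A=10: acc |= 10<<14 -> acc=167090 shift=21
  byte[8]=0x70 cont=0 payload=0x70=112: acc |= 112<<21 -> acc=235048114 shift=28 [end]
Varint 3: bytes[5:9] = B2 99 8A 70 -> value 235048114 (4 byte(s))
  byte[9]=0x83 cont=1 payload=0x03=3: acc |= 3<<0 -> acc=3 shift=7
  byte[10]=0x8C cont=1 payload=0x0C=12: acc |= 12<<7 -> acc=1539 shift=14
  byte[11]=0x4D cont=0 payload=0x4D=77: acc |= 77<<14 -> acc=1263107 shift=21 [end]
Varint 4: bytes[9:12] = 83 8C 4D -> value 1263107 (3 byte(s))
  byte[12]=0xA0 cont=1 payload=0x20=32: acc |= 32<<0 -> acc=32 shift=7
  byte[13]=0x89 cont=1 payload=0x09=9: acc |= 9<<7 -> acc=1184 shift=14
  byte[14]=0x26 cont=0 payload=0x26=38: acc |= 38<<14 -> acc=623776 shift=21 [end]
Varint 5: bytes[12:15] = A0 89 26 -> value 623776 (3 byte(s))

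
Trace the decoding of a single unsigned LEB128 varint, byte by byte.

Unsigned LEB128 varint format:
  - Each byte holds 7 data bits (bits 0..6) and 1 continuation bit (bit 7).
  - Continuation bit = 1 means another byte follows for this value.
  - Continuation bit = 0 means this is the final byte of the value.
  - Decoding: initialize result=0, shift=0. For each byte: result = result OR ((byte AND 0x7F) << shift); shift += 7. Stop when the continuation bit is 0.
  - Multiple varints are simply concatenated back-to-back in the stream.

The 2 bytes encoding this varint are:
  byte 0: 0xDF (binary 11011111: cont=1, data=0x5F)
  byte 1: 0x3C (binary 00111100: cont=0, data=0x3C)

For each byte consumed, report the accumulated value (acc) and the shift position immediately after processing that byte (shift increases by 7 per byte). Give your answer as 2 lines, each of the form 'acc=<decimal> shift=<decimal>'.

byte 0=0xDF: payload=0x5F=95, contrib = 95<<0 = 95; acc -> 95, shift -> 7
byte 1=0x3C: payload=0x3C=60, contrib = 60<<7 = 7680; acc -> 7775, shift -> 14

Answer: acc=95 shift=7
acc=7775 shift=14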